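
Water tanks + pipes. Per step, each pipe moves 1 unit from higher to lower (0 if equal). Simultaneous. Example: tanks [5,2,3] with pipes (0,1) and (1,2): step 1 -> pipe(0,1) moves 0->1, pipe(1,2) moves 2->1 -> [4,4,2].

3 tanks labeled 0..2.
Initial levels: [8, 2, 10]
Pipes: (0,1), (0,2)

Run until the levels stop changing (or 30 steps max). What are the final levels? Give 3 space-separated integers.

Answer: 8 6 6

Derivation:
Step 1: flows [0->1,2->0] -> levels [8 3 9]
Step 2: flows [0->1,2->0] -> levels [8 4 8]
Step 3: flows [0->1,0=2] -> levels [7 5 8]
Step 4: flows [0->1,2->0] -> levels [7 6 7]
Step 5: flows [0->1,0=2] -> levels [6 7 7]
Step 6: flows [1->0,2->0] -> levels [8 6 6]
Step 7: flows [0->1,0->2] -> levels [6 7 7]
  -> period-2 cycle: step 7 state = step 5 state; never stabilizes
  -> state at step 30: (30-5) mod 2 = 1, same as step 6 -> [8 6 6]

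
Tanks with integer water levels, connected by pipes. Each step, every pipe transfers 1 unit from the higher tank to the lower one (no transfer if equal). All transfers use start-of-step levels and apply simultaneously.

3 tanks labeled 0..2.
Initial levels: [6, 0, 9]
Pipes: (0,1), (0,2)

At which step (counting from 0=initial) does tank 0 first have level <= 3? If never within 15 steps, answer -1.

Step 1: flows [0->1,2->0] -> levels [6 1 8]
Step 2: flows [0->1,2->0] -> levels [6 2 7]
Step 3: flows [0->1,2->0] -> levels [6 3 6]
Step 4: flows [0->1,0=2] -> levels [5 4 6]
Step 5: flows [0->1,2->0] -> levels [5 5 5]
Step 6: flows [0=1,0=2] -> levels [5 5 5]
  -> stable; tank 0 stays at 5 > 3
Tank 0 never reaches <=3 within 15 steps

Answer: -1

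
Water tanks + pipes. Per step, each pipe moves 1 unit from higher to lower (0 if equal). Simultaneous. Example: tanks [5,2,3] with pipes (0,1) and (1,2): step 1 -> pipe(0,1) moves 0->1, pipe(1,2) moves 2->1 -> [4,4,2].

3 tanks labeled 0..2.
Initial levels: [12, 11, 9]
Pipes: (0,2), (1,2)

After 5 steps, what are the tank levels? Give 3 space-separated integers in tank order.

Step 1: flows [0->2,1->2] -> levels [11 10 11]
Step 2: flows [0=2,2->1] -> levels [11 11 10]
Step 3: flows [0->2,1->2] -> levels [10 10 12]
Step 4: flows [2->0,2->1] -> levels [11 11 10]
  -> period-2 cycle: step 4 state = step 2 state
  -> state at step 5: (5-2) mod 2 = 1, same as step 3 -> [10 10 12]

Answer: 10 10 12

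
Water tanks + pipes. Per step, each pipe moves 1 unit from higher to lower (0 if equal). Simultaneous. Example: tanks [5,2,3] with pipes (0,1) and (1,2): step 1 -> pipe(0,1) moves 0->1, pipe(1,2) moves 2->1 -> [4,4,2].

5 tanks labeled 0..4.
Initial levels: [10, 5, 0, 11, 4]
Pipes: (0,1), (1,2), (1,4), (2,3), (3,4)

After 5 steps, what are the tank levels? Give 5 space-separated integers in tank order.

Step 1: flows [0->1,1->2,1->4,3->2,3->4] -> levels [9 4 2 9 6]
Step 2: flows [0->1,1->2,4->1,3->2,3->4] -> levels [8 5 4 7 6]
Step 3: flows [0->1,1->2,4->1,3->2,3->4] -> levels [7 6 6 5 6]
Step 4: flows [0->1,1=2,1=4,2->3,4->3] -> levels [6 7 5 7 5]
Step 5: flows [1->0,1->2,1->4,3->2,3->4] -> levels [7 4 7 5 7]

Answer: 7 4 7 5 7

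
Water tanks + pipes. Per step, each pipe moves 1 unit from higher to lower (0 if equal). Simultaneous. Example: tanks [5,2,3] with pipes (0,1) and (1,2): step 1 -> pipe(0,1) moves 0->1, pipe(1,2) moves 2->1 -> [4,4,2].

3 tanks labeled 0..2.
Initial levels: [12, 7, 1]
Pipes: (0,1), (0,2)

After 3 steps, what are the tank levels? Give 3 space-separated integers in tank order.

Answer: 8 8 4

Derivation:
Step 1: flows [0->1,0->2] -> levels [10 8 2]
Step 2: flows [0->1,0->2] -> levels [8 9 3]
Step 3: flows [1->0,0->2] -> levels [8 8 4]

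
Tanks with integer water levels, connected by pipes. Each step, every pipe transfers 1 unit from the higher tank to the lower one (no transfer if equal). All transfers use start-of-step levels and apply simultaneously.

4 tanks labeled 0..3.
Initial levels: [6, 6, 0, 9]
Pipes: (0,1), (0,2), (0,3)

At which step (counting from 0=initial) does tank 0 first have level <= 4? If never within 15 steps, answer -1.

Answer: 6

Derivation:
Step 1: flows [0=1,0->2,3->0] -> levels [6 6 1 8]
Step 2: flows [0=1,0->2,3->0] -> levels [6 6 2 7]
Step 3: flows [0=1,0->2,3->0] -> levels [6 6 3 6]
Step 4: flows [0=1,0->2,0=3] -> levels [5 6 4 6]
Step 5: flows [1->0,0->2,3->0] -> levels [6 5 5 5]
Step 6: flows [0->1,0->2,0->3] -> levels [3 6 6 6]
Tank 0 first reaches <=4 at step 6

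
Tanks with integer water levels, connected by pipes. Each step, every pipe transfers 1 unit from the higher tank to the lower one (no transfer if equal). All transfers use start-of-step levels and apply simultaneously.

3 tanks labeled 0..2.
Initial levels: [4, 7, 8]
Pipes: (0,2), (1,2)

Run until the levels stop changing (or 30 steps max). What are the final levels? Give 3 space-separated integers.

Answer: 7 7 5

Derivation:
Step 1: flows [2->0,2->1] -> levels [5 8 6]
Step 2: flows [2->0,1->2] -> levels [6 7 6]
Step 3: flows [0=2,1->2] -> levels [6 6 7]
Step 4: flows [2->0,2->1] -> levels [7 7 5]
Step 5: flows [0->2,1->2] -> levels [6 6 7]
  -> period-2 cycle: step 5 state = step 3 state; never stabilizes
  -> state at step 30: (30-3) mod 2 = 1, same as step 4 -> [7 7 5]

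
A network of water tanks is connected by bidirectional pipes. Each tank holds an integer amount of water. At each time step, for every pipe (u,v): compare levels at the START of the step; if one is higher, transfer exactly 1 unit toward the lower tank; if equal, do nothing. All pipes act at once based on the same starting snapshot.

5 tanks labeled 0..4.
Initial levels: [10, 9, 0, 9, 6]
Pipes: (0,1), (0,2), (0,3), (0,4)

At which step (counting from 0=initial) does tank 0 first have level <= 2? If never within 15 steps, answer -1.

Step 1: flows [0->1,0->2,0->3,0->4] -> levels [6 10 1 10 7]
Step 2: flows [1->0,0->2,3->0,4->0] -> levels [8 9 2 9 6]
Step 3: flows [1->0,0->2,3->0,0->4] -> levels [8 8 3 8 7]
Step 4: flows [0=1,0->2,0=3,0->4] -> levels [6 8 4 8 8]
Step 5: flows [1->0,0->2,3->0,4->0] -> levels [8 7 5 7 7]
Step 6: flows [0->1,0->2,0->3,0->4] -> levels [4 8 6 8 8]
Step 7: flows [1->0,2->0,3->0,4->0] -> levels [8 7 5 7 7]
  -> period-2 cycle (repeats step 5); tank 0 never drops to <=2
Tank 0 never reaches <=2 within 15 steps

Answer: -1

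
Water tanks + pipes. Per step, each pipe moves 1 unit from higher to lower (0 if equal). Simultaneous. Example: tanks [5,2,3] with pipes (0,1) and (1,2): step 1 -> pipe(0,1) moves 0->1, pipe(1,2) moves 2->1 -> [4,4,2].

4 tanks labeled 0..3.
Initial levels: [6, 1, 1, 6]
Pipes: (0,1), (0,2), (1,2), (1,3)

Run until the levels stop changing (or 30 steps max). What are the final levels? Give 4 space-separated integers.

Step 1: flows [0->1,0->2,1=2,3->1] -> levels [4 3 2 5]
Step 2: flows [0->1,0->2,1->2,3->1] -> levels [2 4 4 4]
Step 3: flows [1->0,2->0,1=2,1=3] -> levels [4 3 3 4]
Step 4: flows [0->1,0->2,1=2,3->1] -> levels [2 5 4 3]
Step 5: flows [1->0,2->0,1->2,1->3] -> levels [4 2 4 4]
Step 6: flows [0->1,0=2,2->1,3->1] -> levels [3 5 3 3]
Step 7: flows [1->0,0=2,1->2,1->3] -> levels [4 2 4 4]
  -> period-2 cycle: step 7 state = step 5 state; never stabilizes
  -> state at step 30: (30-5) mod 2 = 1, same as step 6 -> [3 5 3 3]

Answer: 3 5 3 3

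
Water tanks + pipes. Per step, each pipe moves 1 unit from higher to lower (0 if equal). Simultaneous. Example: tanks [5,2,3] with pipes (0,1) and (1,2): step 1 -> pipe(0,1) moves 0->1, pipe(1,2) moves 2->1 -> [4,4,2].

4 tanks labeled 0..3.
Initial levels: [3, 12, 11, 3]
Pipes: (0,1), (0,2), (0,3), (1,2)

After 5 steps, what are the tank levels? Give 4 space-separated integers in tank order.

Step 1: flows [1->0,2->0,0=3,1->2] -> levels [5 10 11 3]
Step 2: flows [1->0,2->0,0->3,2->1] -> levels [6 10 9 4]
Step 3: flows [1->0,2->0,0->3,1->2] -> levels [7 8 9 5]
Step 4: flows [1->0,2->0,0->3,2->1] -> levels [8 8 7 6]
Step 5: flows [0=1,0->2,0->3,1->2] -> levels [6 7 9 7]

Answer: 6 7 9 7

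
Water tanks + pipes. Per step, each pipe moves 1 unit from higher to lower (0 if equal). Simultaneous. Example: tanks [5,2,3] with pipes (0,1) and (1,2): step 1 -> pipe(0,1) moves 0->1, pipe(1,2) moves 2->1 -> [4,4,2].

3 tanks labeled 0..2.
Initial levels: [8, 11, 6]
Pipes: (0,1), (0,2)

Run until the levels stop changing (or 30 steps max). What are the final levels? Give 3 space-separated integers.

Answer: 7 9 9

Derivation:
Step 1: flows [1->0,0->2] -> levels [8 10 7]
Step 2: flows [1->0,0->2] -> levels [8 9 8]
Step 3: flows [1->0,0=2] -> levels [9 8 8]
Step 4: flows [0->1,0->2] -> levels [7 9 9]
Step 5: flows [1->0,2->0] -> levels [9 8 8]
  -> period-2 cycle: step 5 state = step 3 state; never stabilizes
  -> state at step 30: (30-3) mod 2 = 1, same as step 4 -> [7 9 9]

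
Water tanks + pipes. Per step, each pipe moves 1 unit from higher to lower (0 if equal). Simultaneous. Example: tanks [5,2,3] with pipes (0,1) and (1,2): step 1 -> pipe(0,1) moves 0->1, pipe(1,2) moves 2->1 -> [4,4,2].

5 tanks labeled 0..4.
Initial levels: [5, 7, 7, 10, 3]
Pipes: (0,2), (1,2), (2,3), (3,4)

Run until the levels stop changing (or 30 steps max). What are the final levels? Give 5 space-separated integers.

Answer: 6 6 8 5 7

Derivation:
Step 1: flows [2->0,1=2,3->2,3->4] -> levels [6 7 7 8 4]
Step 2: flows [2->0,1=2,3->2,3->4] -> levels [7 7 7 6 5]
Step 3: flows [0=2,1=2,2->3,3->4] -> levels [7 7 6 6 6]
Step 4: flows [0->2,1->2,2=3,3=4] -> levels [6 6 8 6 6]
Step 5: flows [2->0,2->1,2->3,3=4] -> levels [7 7 5 7 6]
Step 6: flows [0->2,1->2,3->2,3->4] -> levels [6 6 8 5 7]
Step 7: flows [2->0,2->1,2->3,4->3] -> levels [7 7 5 7 6]
  -> period-2 cycle: step 7 state = step 5 state; never stabilizes
  -> state at step 30: (30-5) mod 2 = 1, same as step 6 -> [6 6 8 5 7]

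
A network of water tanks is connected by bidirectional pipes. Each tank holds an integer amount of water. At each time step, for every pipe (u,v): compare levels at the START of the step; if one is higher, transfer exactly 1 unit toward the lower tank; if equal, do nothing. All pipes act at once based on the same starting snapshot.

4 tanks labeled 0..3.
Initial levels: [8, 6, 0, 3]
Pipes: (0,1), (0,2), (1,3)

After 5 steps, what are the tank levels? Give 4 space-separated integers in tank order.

Answer: 4 5 4 4

Derivation:
Step 1: flows [0->1,0->2,1->3] -> levels [6 6 1 4]
Step 2: flows [0=1,0->2,1->3] -> levels [5 5 2 5]
Step 3: flows [0=1,0->2,1=3] -> levels [4 5 3 5]
Step 4: flows [1->0,0->2,1=3] -> levels [4 4 4 5]
Step 5: flows [0=1,0=2,3->1] -> levels [4 5 4 4]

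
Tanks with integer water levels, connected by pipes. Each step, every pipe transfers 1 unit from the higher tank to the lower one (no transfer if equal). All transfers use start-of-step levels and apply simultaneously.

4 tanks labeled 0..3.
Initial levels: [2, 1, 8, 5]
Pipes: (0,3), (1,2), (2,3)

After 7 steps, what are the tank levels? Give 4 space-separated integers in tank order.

Answer: 5 3 5 3

Derivation:
Step 1: flows [3->0,2->1,2->3] -> levels [3 2 6 5]
Step 2: flows [3->0,2->1,2->3] -> levels [4 3 4 5]
Step 3: flows [3->0,2->1,3->2] -> levels [5 4 4 3]
Step 4: flows [0->3,1=2,2->3] -> levels [4 4 3 5]
Step 5: flows [3->0,1->2,3->2] -> levels [5 3 5 3]
Step 6: flows [0->3,2->1,2->3] -> levels [4 4 3 5]
  -> period-2 cycle: step 6 state = step 4 state
  -> state at step 7: (7-4) mod 2 = 1, same as step 5 -> [5 3 5 3]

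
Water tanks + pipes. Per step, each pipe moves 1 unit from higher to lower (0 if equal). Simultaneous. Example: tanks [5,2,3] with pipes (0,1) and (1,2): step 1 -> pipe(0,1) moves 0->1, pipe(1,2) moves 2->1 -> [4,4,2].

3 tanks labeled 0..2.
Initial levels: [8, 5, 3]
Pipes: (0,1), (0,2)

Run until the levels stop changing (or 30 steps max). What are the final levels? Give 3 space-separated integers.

Step 1: flows [0->1,0->2] -> levels [6 6 4]
Step 2: flows [0=1,0->2] -> levels [5 6 5]
Step 3: flows [1->0,0=2] -> levels [6 5 5]
Step 4: flows [0->1,0->2] -> levels [4 6 6]
Step 5: flows [1->0,2->0] -> levels [6 5 5]
  -> period-2 cycle: step 5 state = step 3 state; never stabilizes
  -> state at step 30: (30-3) mod 2 = 1, same as step 4 -> [4 6 6]

Answer: 4 6 6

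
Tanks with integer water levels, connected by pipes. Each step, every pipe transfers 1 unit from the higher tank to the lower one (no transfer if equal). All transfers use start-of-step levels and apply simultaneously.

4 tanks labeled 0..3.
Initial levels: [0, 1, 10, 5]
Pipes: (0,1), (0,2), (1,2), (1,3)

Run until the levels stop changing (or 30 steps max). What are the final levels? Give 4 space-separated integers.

Step 1: flows [1->0,2->0,2->1,3->1] -> levels [2 2 8 4]
Step 2: flows [0=1,2->0,2->1,3->1] -> levels [3 4 6 3]
Step 3: flows [1->0,2->0,2->1,1->3] -> levels [5 3 4 4]
Step 4: flows [0->1,0->2,2->1,3->1] -> levels [3 6 4 3]
Step 5: flows [1->0,2->0,1->2,1->3] -> levels [5 3 4 4]
  -> period-2 cycle: step 5 state = step 3 state; never stabilizes
  -> state at step 30: (30-3) mod 2 = 1, same as step 4 -> [3 6 4 3]

Answer: 3 6 4 3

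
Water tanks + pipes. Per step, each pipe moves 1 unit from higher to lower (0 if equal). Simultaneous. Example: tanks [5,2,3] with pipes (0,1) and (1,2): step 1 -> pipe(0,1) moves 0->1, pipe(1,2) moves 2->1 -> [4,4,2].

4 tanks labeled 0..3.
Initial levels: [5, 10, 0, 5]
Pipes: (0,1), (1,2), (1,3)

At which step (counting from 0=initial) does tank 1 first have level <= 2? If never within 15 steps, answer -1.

Step 1: flows [1->0,1->2,1->3] -> levels [6 7 1 6]
Step 2: flows [1->0,1->2,1->3] -> levels [7 4 2 7]
Step 3: flows [0->1,1->2,3->1] -> levels [6 5 3 6]
Step 4: flows [0->1,1->2,3->1] -> levels [5 6 4 5]
Step 5: flows [1->0,1->2,1->3] -> levels [6 3 5 6]
Step 6: flows [0->1,2->1,3->1] -> levels [5 6 4 5]
  -> period-2 cycle (repeats step 4); tank 1 never drops to <=2
Tank 1 never reaches <=2 within 15 steps

Answer: -1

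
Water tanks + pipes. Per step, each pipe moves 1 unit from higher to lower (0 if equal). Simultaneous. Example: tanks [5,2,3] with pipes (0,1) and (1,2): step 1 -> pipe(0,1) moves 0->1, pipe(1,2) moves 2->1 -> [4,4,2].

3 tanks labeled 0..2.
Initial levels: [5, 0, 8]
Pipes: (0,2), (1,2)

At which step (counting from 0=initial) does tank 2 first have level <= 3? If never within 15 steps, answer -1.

Step 1: flows [2->0,2->1] -> levels [6 1 6]
Step 2: flows [0=2,2->1] -> levels [6 2 5]
Step 3: flows [0->2,2->1] -> levels [5 3 5]
Step 4: flows [0=2,2->1] -> levels [5 4 4]
Step 5: flows [0->2,1=2] -> levels [4 4 5]
Step 6: flows [2->0,2->1] -> levels [5 5 3]
Tank 2 first reaches <=3 at step 6

Answer: 6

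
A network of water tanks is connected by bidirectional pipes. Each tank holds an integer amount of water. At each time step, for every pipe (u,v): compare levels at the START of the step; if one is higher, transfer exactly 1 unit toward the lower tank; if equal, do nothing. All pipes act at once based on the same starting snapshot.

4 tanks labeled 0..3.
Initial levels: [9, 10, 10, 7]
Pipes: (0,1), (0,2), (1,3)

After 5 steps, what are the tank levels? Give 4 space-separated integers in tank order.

Answer: 10 8 9 9

Derivation:
Step 1: flows [1->0,2->0,1->3] -> levels [11 8 9 8]
Step 2: flows [0->1,0->2,1=3] -> levels [9 9 10 8]
Step 3: flows [0=1,2->0,1->3] -> levels [10 8 9 9]
Step 4: flows [0->1,0->2,3->1] -> levels [8 10 10 8]
Step 5: flows [1->0,2->0,1->3] -> levels [10 8 9 9]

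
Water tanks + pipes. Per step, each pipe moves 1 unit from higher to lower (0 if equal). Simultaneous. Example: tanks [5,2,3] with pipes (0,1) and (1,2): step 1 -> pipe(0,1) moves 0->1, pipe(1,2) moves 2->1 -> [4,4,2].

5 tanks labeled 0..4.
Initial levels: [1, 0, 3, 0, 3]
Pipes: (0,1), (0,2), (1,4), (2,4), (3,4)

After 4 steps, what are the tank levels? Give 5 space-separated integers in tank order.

Answer: 3 0 0 1 3

Derivation:
Step 1: flows [0->1,2->0,4->1,2=4,4->3] -> levels [1 2 2 1 1]
Step 2: flows [1->0,2->0,1->4,2->4,3=4] -> levels [3 0 0 1 3]
Step 3: flows [0->1,0->2,4->1,4->2,4->3] -> levels [1 2 2 2 0]
Step 4: flows [1->0,2->0,1->4,2->4,3->4] -> levels [3 0 0 1 3]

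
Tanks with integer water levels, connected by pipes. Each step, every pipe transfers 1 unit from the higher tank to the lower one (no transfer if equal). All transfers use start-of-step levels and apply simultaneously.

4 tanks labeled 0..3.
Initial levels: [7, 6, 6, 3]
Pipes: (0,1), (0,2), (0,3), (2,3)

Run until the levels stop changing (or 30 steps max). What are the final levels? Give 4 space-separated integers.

Step 1: flows [0->1,0->2,0->3,2->3] -> levels [4 7 6 5]
Step 2: flows [1->0,2->0,3->0,2->3] -> levels [7 6 4 5]
Step 3: flows [0->1,0->2,0->3,3->2] -> levels [4 7 6 5]
  -> period-2 cycle: step 3 state = step 1 state; never stabilizes
  -> state at step 30: (30-1) mod 2 = 1, same as step 2 -> [7 6 4 5]

Answer: 7 6 4 5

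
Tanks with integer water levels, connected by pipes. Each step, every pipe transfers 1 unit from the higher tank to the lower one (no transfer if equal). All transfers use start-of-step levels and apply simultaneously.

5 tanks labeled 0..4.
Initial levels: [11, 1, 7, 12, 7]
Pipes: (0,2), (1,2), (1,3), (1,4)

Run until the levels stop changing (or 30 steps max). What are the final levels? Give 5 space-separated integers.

Answer: 8 9 7 7 7

Derivation:
Step 1: flows [0->2,2->1,3->1,4->1] -> levels [10 4 7 11 6]
Step 2: flows [0->2,2->1,3->1,4->1] -> levels [9 7 7 10 5]
Step 3: flows [0->2,1=2,3->1,1->4] -> levels [8 7 8 9 6]
Step 4: flows [0=2,2->1,3->1,1->4] -> levels [8 8 7 8 7]
Step 5: flows [0->2,1->2,1=3,1->4] -> levels [7 6 9 8 8]
Step 6: flows [2->0,2->1,3->1,4->1] -> levels [8 9 7 7 7]
Step 7: flows [0->2,1->2,1->3,1->4] -> levels [7 6 9 8 8]
  -> period-2 cycle: step 7 state = step 5 state; never stabilizes
  -> state at step 30: (30-5) mod 2 = 1, same as step 6 -> [8 9 7 7 7]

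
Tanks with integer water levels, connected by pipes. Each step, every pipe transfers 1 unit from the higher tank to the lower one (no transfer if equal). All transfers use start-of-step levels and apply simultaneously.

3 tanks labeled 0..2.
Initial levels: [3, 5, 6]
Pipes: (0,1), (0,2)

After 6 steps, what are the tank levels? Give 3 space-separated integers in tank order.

Step 1: flows [1->0,2->0] -> levels [5 4 5]
Step 2: flows [0->1,0=2] -> levels [4 5 5]
Step 3: flows [1->0,2->0] -> levels [6 4 4]
Step 4: flows [0->1,0->2] -> levels [4 5 5]
  -> period-2 cycle: step 4 state = step 2 state
  -> state at step 6: (6-2) mod 2 = 0, same as step 2 -> [4 5 5]

Answer: 4 5 5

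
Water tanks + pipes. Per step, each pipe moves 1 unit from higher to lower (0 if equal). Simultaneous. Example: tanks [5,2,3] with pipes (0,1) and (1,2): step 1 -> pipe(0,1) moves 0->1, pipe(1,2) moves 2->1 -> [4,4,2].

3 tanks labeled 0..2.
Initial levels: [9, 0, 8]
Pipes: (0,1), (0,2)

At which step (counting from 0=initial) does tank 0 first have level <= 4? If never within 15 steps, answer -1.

Answer: -1

Derivation:
Step 1: flows [0->1,0->2] -> levels [7 1 9]
Step 2: flows [0->1,2->0] -> levels [7 2 8]
Step 3: flows [0->1,2->0] -> levels [7 3 7]
Step 4: flows [0->1,0=2] -> levels [6 4 7]
Step 5: flows [0->1,2->0] -> levels [6 5 6]
Step 6: flows [0->1,0=2] -> levels [5 6 6]
Step 7: flows [1->0,2->0] -> levels [7 5 5]
Step 8: flows [0->1,0->2] -> levels [5 6 6]
  -> period-2 cycle (repeats step 6); tank 0 never drops to <=4
Tank 0 never reaches <=4 within 15 steps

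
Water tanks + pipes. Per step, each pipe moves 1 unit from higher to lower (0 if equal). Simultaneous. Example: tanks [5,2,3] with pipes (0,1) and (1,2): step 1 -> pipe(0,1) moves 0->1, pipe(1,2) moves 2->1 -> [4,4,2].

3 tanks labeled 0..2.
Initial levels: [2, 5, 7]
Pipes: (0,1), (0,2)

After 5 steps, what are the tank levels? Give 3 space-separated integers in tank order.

Answer: 4 5 5

Derivation:
Step 1: flows [1->0,2->0] -> levels [4 4 6]
Step 2: flows [0=1,2->0] -> levels [5 4 5]
Step 3: flows [0->1,0=2] -> levels [4 5 5]
Step 4: flows [1->0,2->0] -> levels [6 4 4]
Step 5: flows [0->1,0->2] -> levels [4 5 5]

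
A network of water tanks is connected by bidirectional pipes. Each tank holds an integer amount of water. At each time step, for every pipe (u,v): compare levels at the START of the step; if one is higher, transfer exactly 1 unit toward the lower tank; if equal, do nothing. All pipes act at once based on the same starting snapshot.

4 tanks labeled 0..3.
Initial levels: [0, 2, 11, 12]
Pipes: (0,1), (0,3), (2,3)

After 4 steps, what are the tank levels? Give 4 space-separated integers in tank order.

Step 1: flows [1->0,3->0,3->2] -> levels [2 1 12 10]
Step 2: flows [0->1,3->0,2->3] -> levels [2 2 11 10]
Step 3: flows [0=1,3->0,2->3] -> levels [3 2 10 10]
Step 4: flows [0->1,3->0,2=3] -> levels [3 3 10 9]

Answer: 3 3 10 9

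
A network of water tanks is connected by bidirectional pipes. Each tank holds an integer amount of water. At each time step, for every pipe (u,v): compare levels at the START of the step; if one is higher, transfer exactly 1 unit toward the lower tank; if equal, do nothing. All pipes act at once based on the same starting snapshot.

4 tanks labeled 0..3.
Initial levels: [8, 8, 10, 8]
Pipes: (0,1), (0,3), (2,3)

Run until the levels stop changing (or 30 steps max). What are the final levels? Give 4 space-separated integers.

Step 1: flows [0=1,0=3,2->3] -> levels [8 8 9 9]
Step 2: flows [0=1,3->0,2=3] -> levels [9 8 9 8]
Step 3: flows [0->1,0->3,2->3] -> levels [7 9 8 10]
Step 4: flows [1->0,3->0,3->2] -> levels [9 8 9 8]
  -> period-2 cycle: step 4 state = step 2 state; never stabilizes
  -> state at step 30: (30-2) mod 2 = 0, same as step 2 -> [9 8 9 8]

Answer: 9 8 9 8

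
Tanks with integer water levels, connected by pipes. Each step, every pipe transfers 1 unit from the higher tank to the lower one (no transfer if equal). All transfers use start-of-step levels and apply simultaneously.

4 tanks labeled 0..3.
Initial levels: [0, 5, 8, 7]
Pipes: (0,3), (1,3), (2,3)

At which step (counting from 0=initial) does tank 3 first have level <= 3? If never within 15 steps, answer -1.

Answer: 5

Derivation:
Step 1: flows [3->0,3->1,2->3] -> levels [1 6 7 6]
Step 2: flows [3->0,1=3,2->3] -> levels [2 6 6 6]
Step 3: flows [3->0,1=3,2=3] -> levels [3 6 6 5]
Step 4: flows [3->0,1->3,2->3] -> levels [4 5 5 6]
Step 5: flows [3->0,3->1,3->2] -> levels [5 6 6 3]
Tank 3 first reaches <=3 at step 5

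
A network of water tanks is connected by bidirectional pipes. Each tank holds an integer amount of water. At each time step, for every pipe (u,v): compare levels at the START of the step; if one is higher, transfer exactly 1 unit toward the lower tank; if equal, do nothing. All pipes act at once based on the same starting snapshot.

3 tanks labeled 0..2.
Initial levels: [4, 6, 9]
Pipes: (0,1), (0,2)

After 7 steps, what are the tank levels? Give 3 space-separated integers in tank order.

Answer: 7 6 6

Derivation:
Step 1: flows [1->0,2->0] -> levels [6 5 8]
Step 2: flows [0->1,2->0] -> levels [6 6 7]
Step 3: flows [0=1,2->0] -> levels [7 6 6]
Step 4: flows [0->1,0->2] -> levels [5 7 7]
Step 5: flows [1->0,2->0] -> levels [7 6 6]
  -> period-2 cycle: step 5 state = step 3 state
  -> state at step 7: (7-3) mod 2 = 0, same as step 3 -> [7 6 6]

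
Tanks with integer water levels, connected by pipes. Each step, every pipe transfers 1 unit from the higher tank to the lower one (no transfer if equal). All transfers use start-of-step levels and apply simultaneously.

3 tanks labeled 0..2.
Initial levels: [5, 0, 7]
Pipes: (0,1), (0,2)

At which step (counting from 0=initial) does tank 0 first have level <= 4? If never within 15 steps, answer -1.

Answer: 3

Derivation:
Step 1: flows [0->1,2->0] -> levels [5 1 6]
Step 2: flows [0->1,2->0] -> levels [5 2 5]
Step 3: flows [0->1,0=2] -> levels [4 3 5]
Tank 0 first reaches <=4 at step 3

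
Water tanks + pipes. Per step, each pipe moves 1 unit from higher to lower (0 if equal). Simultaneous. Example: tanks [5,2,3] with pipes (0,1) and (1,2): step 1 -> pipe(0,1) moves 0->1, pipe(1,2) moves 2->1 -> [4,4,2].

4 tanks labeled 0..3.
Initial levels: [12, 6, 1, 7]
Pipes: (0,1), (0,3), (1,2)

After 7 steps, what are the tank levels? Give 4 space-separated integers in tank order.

Step 1: flows [0->1,0->3,1->2] -> levels [10 6 2 8]
Step 2: flows [0->1,0->3,1->2] -> levels [8 6 3 9]
Step 3: flows [0->1,3->0,1->2] -> levels [8 6 4 8]
Step 4: flows [0->1,0=3,1->2] -> levels [7 6 5 8]
Step 5: flows [0->1,3->0,1->2] -> levels [7 6 6 7]
Step 6: flows [0->1,0=3,1=2] -> levels [6 7 6 7]
Step 7: flows [1->0,3->0,1->2] -> levels [8 5 7 6]

Answer: 8 5 7 6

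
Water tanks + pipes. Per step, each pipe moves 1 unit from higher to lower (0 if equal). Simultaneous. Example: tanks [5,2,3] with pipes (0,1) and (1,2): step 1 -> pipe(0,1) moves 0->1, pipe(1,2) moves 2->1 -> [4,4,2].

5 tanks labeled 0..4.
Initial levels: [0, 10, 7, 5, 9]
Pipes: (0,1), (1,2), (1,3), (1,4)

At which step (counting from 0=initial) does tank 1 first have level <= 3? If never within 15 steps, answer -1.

Answer: -1

Derivation:
Step 1: flows [1->0,1->2,1->3,1->4] -> levels [1 6 8 6 10]
Step 2: flows [1->0,2->1,1=3,4->1] -> levels [2 7 7 6 9]
Step 3: flows [1->0,1=2,1->3,4->1] -> levels [3 6 7 7 8]
Step 4: flows [1->0,2->1,3->1,4->1] -> levels [4 8 6 6 7]
Step 5: flows [1->0,1->2,1->3,1->4] -> levels [5 4 7 7 8]
Step 6: flows [0->1,2->1,3->1,4->1] -> levels [4 8 6 6 7]
  -> period-2 cycle (repeats step 4); tank 1 never drops to <=3
Tank 1 never reaches <=3 within 15 steps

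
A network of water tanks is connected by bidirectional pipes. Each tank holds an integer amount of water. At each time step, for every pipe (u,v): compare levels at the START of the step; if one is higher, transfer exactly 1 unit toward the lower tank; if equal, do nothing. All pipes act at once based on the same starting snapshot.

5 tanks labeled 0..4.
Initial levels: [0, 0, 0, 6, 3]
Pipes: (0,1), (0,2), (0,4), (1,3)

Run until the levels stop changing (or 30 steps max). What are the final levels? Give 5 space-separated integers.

Step 1: flows [0=1,0=2,4->0,3->1] -> levels [1 1 0 5 2]
Step 2: flows [0=1,0->2,4->0,3->1] -> levels [1 2 1 4 1]
Step 3: flows [1->0,0=2,0=4,3->1] -> levels [2 2 1 3 1]
Step 4: flows [0=1,0->2,0->4,3->1] -> levels [0 3 2 2 2]
Step 5: flows [1->0,2->0,4->0,1->3] -> levels [3 1 1 3 1]
Step 6: flows [0->1,0->2,0->4,3->1] -> levels [0 3 2 2 2]
  -> period-2 cycle: step 6 state = step 4 state; never stabilizes
  -> state at step 30: (30-4) mod 2 = 0, same as step 4 -> [0 3 2 2 2]

Answer: 0 3 2 2 2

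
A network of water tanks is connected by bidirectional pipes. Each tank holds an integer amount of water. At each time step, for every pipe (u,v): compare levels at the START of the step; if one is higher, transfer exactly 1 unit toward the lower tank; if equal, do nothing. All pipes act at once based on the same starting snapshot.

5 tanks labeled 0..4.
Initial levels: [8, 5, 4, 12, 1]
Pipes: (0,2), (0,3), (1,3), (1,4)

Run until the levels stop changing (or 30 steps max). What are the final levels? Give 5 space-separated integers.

Answer: 7 5 6 6 6

Derivation:
Step 1: flows [0->2,3->0,3->1,1->4] -> levels [8 5 5 10 2]
Step 2: flows [0->2,3->0,3->1,1->4] -> levels [8 5 6 8 3]
Step 3: flows [0->2,0=3,3->1,1->4] -> levels [7 5 7 7 4]
Step 4: flows [0=2,0=3,3->1,1->4] -> levels [7 5 7 6 5]
Step 5: flows [0=2,0->3,3->1,1=4] -> levels [6 6 7 6 5]
Step 6: flows [2->0,0=3,1=3,1->4] -> levels [7 5 6 6 6]
Step 7: flows [0->2,0->3,3->1,4->1] -> levels [5 7 7 6 5]
Step 8: flows [2->0,3->0,1->3,1->4] -> levels [7 5 6 6 6]
  -> period-2 cycle: step 8 state = step 6 state; never stabilizes
  -> state at step 30: (30-6) mod 2 = 0, same as step 6 -> [7 5 6 6 6]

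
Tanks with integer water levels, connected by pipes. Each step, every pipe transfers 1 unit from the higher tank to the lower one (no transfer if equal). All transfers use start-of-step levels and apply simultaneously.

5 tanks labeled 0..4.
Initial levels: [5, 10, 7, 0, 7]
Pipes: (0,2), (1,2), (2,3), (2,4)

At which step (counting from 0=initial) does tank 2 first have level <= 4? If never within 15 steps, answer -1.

Step 1: flows [2->0,1->2,2->3,2=4] -> levels [6 9 6 1 7]
Step 2: flows [0=2,1->2,2->3,4->2] -> levels [6 8 7 2 6]
Step 3: flows [2->0,1->2,2->3,2->4] -> levels [7 7 5 3 7]
Step 4: flows [0->2,1->2,2->3,4->2] -> levels [6 6 7 4 6]
Step 5: flows [2->0,2->1,2->3,2->4] -> levels [7 7 3 5 7]
Tank 2 first reaches <=4 at step 5

Answer: 5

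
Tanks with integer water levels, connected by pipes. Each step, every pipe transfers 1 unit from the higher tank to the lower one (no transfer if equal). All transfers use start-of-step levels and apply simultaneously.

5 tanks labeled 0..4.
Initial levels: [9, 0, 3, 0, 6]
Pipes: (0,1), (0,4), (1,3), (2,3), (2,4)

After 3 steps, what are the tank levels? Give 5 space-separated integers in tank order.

Answer: 5 3 3 3 4

Derivation:
Step 1: flows [0->1,0->4,1=3,2->3,4->2] -> levels [7 1 3 1 6]
Step 2: flows [0->1,0->4,1=3,2->3,4->2] -> levels [5 2 3 2 6]
Step 3: flows [0->1,4->0,1=3,2->3,4->2] -> levels [5 3 3 3 4]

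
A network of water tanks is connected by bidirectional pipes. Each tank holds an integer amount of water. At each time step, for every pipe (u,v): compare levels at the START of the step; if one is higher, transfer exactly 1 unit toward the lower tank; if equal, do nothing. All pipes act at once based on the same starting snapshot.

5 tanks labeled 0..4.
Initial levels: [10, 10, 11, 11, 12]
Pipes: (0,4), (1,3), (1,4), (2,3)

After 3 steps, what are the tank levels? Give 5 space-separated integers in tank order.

Step 1: flows [4->0,3->1,4->1,2=3] -> levels [11 12 11 10 10]
Step 2: flows [0->4,1->3,1->4,2->3] -> levels [10 10 10 12 12]
Step 3: flows [4->0,3->1,4->1,3->2] -> levels [11 12 11 10 10]

Answer: 11 12 11 10 10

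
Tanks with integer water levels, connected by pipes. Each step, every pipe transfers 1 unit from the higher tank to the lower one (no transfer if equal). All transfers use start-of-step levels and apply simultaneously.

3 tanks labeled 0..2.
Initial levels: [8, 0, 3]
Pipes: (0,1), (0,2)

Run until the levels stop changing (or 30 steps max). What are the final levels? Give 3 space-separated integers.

Step 1: flows [0->1,0->2] -> levels [6 1 4]
Step 2: flows [0->1,0->2] -> levels [4 2 5]
Step 3: flows [0->1,2->0] -> levels [4 3 4]
Step 4: flows [0->1,0=2] -> levels [3 4 4]
Step 5: flows [1->0,2->0] -> levels [5 3 3]
Step 6: flows [0->1,0->2] -> levels [3 4 4]
  -> period-2 cycle: step 6 state = step 4 state; never stabilizes
  -> state at step 30: (30-4) mod 2 = 0, same as step 4 -> [3 4 4]

Answer: 3 4 4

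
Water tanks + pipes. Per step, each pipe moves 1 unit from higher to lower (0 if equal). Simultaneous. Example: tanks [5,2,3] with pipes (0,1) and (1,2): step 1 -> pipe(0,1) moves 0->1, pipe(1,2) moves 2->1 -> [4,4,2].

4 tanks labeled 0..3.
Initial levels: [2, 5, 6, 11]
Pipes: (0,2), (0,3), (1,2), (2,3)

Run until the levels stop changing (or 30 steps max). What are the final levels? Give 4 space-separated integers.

Answer: 5 6 6 7

Derivation:
Step 1: flows [2->0,3->0,2->1,3->2] -> levels [4 6 5 9]
Step 2: flows [2->0,3->0,1->2,3->2] -> levels [6 5 6 7]
Step 3: flows [0=2,3->0,2->1,3->2] -> levels [7 6 6 5]
Step 4: flows [0->2,0->3,1=2,2->3] -> levels [5 6 6 7]
Step 5: flows [2->0,3->0,1=2,3->2] -> levels [7 6 6 5]
  -> period-2 cycle: step 5 state = step 3 state; never stabilizes
  -> state at step 30: (30-3) mod 2 = 1, same as step 4 -> [5 6 6 7]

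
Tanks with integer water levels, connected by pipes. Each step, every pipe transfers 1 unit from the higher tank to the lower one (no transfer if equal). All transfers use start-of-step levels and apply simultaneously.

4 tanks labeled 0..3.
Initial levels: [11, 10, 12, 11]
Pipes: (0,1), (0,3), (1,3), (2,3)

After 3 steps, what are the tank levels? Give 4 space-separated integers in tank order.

Answer: 10 12 11 11

Derivation:
Step 1: flows [0->1,0=3,3->1,2->3] -> levels [10 12 11 11]
Step 2: flows [1->0,3->0,1->3,2=3] -> levels [12 10 11 11]
Step 3: flows [0->1,0->3,3->1,2=3] -> levels [10 12 11 11]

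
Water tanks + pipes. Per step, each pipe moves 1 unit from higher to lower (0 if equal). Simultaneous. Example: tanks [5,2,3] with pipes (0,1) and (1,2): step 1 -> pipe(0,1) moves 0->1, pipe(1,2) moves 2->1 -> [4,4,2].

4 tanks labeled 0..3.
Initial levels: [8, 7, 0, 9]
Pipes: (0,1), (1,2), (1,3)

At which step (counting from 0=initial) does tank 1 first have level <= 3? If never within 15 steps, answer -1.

Answer: -1

Derivation:
Step 1: flows [0->1,1->2,3->1] -> levels [7 8 1 8]
Step 2: flows [1->0,1->2,1=3] -> levels [8 6 2 8]
Step 3: flows [0->1,1->2,3->1] -> levels [7 7 3 7]
Step 4: flows [0=1,1->2,1=3] -> levels [7 6 4 7]
Step 5: flows [0->1,1->2,3->1] -> levels [6 7 5 6]
Step 6: flows [1->0,1->2,1->3] -> levels [7 4 6 7]
Step 7: flows [0->1,2->1,3->1] -> levels [6 7 5 6]
  -> period-2 cycle (repeats step 5); tank 1 never drops to <=3
Tank 1 never reaches <=3 within 15 steps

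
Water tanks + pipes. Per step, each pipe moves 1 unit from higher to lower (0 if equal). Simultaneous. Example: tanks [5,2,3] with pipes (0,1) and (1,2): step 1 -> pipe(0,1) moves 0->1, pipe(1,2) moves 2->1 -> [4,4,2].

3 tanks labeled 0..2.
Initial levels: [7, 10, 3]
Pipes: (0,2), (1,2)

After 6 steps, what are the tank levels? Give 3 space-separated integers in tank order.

Answer: 7 7 6

Derivation:
Step 1: flows [0->2,1->2] -> levels [6 9 5]
Step 2: flows [0->2,1->2] -> levels [5 8 7]
Step 3: flows [2->0,1->2] -> levels [6 7 7]
Step 4: flows [2->0,1=2] -> levels [7 7 6]
Step 5: flows [0->2,1->2] -> levels [6 6 8]
Step 6: flows [2->0,2->1] -> levels [7 7 6]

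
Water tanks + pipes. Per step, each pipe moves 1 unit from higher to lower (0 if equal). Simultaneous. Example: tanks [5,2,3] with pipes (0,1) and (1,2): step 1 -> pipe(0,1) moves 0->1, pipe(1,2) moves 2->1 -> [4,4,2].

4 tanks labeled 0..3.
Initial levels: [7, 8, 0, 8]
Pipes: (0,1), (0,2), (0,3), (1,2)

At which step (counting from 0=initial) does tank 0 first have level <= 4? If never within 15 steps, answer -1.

Answer: 7

Derivation:
Step 1: flows [1->0,0->2,3->0,1->2] -> levels [8 6 2 7]
Step 2: flows [0->1,0->2,0->3,1->2] -> levels [5 6 4 8]
Step 3: flows [1->0,0->2,3->0,1->2] -> levels [6 4 6 7]
Step 4: flows [0->1,0=2,3->0,2->1] -> levels [6 6 5 6]
Step 5: flows [0=1,0->2,0=3,1->2] -> levels [5 5 7 6]
Step 6: flows [0=1,2->0,3->0,2->1] -> levels [7 6 5 5]
Step 7: flows [0->1,0->2,0->3,1->2] -> levels [4 6 7 6]
Tank 0 first reaches <=4 at step 7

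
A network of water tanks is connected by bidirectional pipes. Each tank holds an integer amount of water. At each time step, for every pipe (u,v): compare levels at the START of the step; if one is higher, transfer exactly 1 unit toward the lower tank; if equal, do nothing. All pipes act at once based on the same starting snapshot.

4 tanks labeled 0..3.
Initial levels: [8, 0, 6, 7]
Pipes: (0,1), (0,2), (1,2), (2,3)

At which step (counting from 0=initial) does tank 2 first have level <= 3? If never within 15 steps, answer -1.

Step 1: flows [0->1,0->2,2->1,3->2] -> levels [6 2 7 6]
Step 2: flows [0->1,2->0,2->1,2->3] -> levels [6 4 4 7]
Step 3: flows [0->1,0->2,1=2,3->2] -> levels [4 5 6 6]
Step 4: flows [1->0,2->0,2->1,2=3] -> levels [6 5 4 6]
Step 5: flows [0->1,0->2,1->2,3->2] -> levels [4 5 7 5]
Step 6: flows [1->0,2->0,2->1,2->3] -> levels [6 5 4 6]
  -> period-2 cycle (repeats step 4); tank 2 never drops to <=3
Tank 2 never reaches <=3 within 15 steps

Answer: -1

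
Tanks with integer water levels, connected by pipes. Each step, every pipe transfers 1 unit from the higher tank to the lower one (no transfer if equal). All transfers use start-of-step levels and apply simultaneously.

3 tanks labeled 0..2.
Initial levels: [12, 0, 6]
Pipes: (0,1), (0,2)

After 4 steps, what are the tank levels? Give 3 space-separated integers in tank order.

Answer: 7 4 7

Derivation:
Step 1: flows [0->1,0->2] -> levels [10 1 7]
Step 2: flows [0->1,0->2] -> levels [8 2 8]
Step 3: flows [0->1,0=2] -> levels [7 3 8]
Step 4: flows [0->1,2->0] -> levels [7 4 7]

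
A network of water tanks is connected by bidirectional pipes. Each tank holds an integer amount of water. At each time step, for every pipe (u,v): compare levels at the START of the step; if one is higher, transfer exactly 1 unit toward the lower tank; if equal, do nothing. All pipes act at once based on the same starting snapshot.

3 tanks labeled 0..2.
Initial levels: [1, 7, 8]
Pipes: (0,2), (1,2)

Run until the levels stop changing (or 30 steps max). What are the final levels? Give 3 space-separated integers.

Answer: 6 6 4

Derivation:
Step 1: flows [2->0,2->1] -> levels [2 8 6]
Step 2: flows [2->0,1->2] -> levels [3 7 6]
Step 3: flows [2->0,1->2] -> levels [4 6 6]
Step 4: flows [2->0,1=2] -> levels [5 6 5]
Step 5: flows [0=2,1->2] -> levels [5 5 6]
Step 6: flows [2->0,2->1] -> levels [6 6 4]
Step 7: flows [0->2,1->2] -> levels [5 5 6]
  -> period-2 cycle: step 7 state = step 5 state; never stabilizes
  -> state at step 30: (30-5) mod 2 = 1, same as step 6 -> [6 6 4]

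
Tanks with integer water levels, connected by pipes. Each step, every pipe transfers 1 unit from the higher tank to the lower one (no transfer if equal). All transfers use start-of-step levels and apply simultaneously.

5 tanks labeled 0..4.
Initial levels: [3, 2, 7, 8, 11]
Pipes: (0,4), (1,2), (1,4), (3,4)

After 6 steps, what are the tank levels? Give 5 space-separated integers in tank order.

Step 1: flows [4->0,2->1,4->1,4->3] -> levels [4 4 6 9 8]
Step 2: flows [4->0,2->1,4->1,3->4] -> levels [5 6 5 8 7]
Step 3: flows [4->0,1->2,4->1,3->4] -> levels [6 6 6 7 6]
Step 4: flows [0=4,1=2,1=4,3->4] -> levels [6 6 6 6 7]
Step 5: flows [4->0,1=2,4->1,4->3] -> levels [7 7 6 7 4]
Step 6: flows [0->4,1->2,1->4,3->4] -> levels [6 5 7 6 7]

Answer: 6 5 7 6 7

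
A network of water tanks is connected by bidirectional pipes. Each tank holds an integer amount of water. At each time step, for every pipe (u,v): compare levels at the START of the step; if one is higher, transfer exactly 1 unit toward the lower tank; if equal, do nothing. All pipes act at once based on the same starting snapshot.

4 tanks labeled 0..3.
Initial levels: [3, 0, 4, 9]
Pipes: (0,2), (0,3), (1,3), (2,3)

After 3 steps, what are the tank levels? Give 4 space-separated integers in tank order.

Answer: 5 3 4 4

Derivation:
Step 1: flows [2->0,3->0,3->1,3->2] -> levels [5 1 4 6]
Step 2: flows [0->2,3->0,3->1,3->2] -> levels [5 2 6 3]
Step 3: flows [2->0,0->3,3->1,2->3] -> levels [5 3 4 4]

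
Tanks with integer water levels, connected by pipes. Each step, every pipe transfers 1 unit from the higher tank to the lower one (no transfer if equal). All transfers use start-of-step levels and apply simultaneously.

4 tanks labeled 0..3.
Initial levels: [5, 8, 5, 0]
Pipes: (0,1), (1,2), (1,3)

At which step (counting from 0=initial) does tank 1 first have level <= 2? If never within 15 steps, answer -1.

Step 1: flows [1->0,1->2,1->3] -> levels [6 5 6 1]
Step 2: flows [0->1,2->1,1->3] -> levels [5 6 5 2]
Step 3: flows [1->0,1->2,1->3] -> levels [6 3 6 3]
Step 4: flows [0->1,2->1,1=3] -> levels [5 5 5 3]
Step 5: flows [0=1,1=2,1->3] -> levels [5 4 5 4]
Step 6: flows [0->1,2->1,1=3] -> levels [4 6 4 4]
Step 7: flows [1->0,1->2,1->3] -> levels [5 3 5 5]
Step 8: flows [0->1,2->1,3->1] -> levels [4 6 4 4]
  -> period-2 cycle (repeats step 6); tank 1 never drops to <=2
Tank 1 never reaches <=2 within 15 steps

Answer: -1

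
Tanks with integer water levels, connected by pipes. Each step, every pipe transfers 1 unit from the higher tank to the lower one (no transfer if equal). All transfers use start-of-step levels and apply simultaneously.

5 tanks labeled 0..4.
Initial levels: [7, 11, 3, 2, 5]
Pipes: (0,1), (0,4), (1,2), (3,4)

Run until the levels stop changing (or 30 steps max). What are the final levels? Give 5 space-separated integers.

Step 1: flows [1->0,0->4,1->2,4->3] -> levels [7 9 4 3 5]
Step 2: flows [1->0,0->4,1->2,4->3] -> levels [7 7 5 4 5]
Step 3: flows [0=1,0->4,1->2,4->3] -> levels [6 6 6 5 5]
Step 4: flows [0=1,0->4,1=2,3=4] -> levels [5 6 6 5 6]
Step 5: flows [1->0,4->0,1=2,4->3] -> levels [7 5 6 6 4]
Step 6: flows [0->1,0->4,2->1,3->4] -> levels [5 7 5 5 6]
Step 7: flows [1->0,4->0,1->2,4->3] -> levels [7 5 6 6 4]
  -> period-2 cycle: step 7 state = step 5 state; never stabilizes
  -> state at step 30: (30-5) mod 2 = 1, same as step 6 -> [5 7 5 5 6]

Answer: 5 7 5 5 6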